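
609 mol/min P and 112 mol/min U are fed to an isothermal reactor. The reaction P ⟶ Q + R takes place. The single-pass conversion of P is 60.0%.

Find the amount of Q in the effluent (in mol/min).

365 mol/min

P reacted = 0.6 × 609 = 365.4 mol/min; ν_P = −1, so ξ = 365.4/1 = 365.4 mol/min.
Outlet amounts (n = n₀ + ν ξ):
  P: 609 − 1(365.4) = 243.6
  Q: 0 + 1(365.4) = 365.4
  R: 0 + 1(365.4) = 365.4
  U: 112 (inert)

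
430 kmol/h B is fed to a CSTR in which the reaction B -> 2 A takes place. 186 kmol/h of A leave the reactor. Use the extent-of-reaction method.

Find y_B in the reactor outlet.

For A: n = n₀ + 2ξ → 186 = 0 + 2ξ, giving ξ = 93 kmol/h.
Outlet amounts (n = n₀ + ν ξ):
  B: 430 − 1(93) = 337
  A: 0 + 2(93) = 186
Total out = 523 kmol/h; y_B = 337 / 523 = 0.6444.

0.644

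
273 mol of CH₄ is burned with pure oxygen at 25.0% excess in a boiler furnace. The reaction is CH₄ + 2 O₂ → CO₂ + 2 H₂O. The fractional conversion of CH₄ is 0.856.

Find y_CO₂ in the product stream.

0.245

Stoichiometric O₂ = 2 × 273 = 546 mol; O₂ fed = 546 × 1.250 = 682.5 mol.
Fuel reacted = 0.856 × 273 → ξ = 233.7 mol.
Outlet (n = n₀ + ν ξ):
  CH₄: 273 − 1(233.7) = 39.31
  O₂: 682.5 − 2(233.7) = 215.1
  CO₂: 0 + 1(233.7) = 233.7
  H₂O: 0 + 2(233.7) = 467.4
Total out = 955.5 mol; y_CO₂ = 233.7 / 955.5 = 0.2446.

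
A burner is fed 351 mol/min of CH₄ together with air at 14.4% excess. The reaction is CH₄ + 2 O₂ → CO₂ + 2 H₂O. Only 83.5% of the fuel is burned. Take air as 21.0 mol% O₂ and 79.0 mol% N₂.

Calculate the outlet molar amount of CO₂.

Stoichiometric O₂ = 2 × 351 = 702 mol/min; O₂ fed = 702 × 1.144 = 803.1 mol/min.
N₂ fed = 803.1 × 79/21 = 3021 mol/min.
Fuel reacted = 0.835 × 351 → ξ = 293.1 mol/min.
Outlet (n = n₀ + ν ξ):
  CH₄: 351 − 1(293.1) = 57.92
  O₂: 803.1 − 2(293.1) = 216.9
  N₂: 3021 (inert)
  CO₂: 0 + 1(293.1) = 293.1
  H₂O: 0 + 2(293.1) = 586.2

293 mol/min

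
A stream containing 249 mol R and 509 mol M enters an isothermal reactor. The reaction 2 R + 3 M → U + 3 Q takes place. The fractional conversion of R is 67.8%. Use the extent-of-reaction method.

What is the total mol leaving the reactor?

674 mol

R reacted = 0.678 × 249 = 168.8 mol; ν_R = −2, so ξ = 168.8/2 = 84.41 mol.
Outlet amounts (n = n₀ + ν ξ):
  R: 249 − 2(84.41) = 80.18
  M: 509 − 3(84.41) = 255.8
  U: 0 + 1(84.41) = 84.41
  Q: 0 + 3(84.41) = 253.2
Total out = 80.18 + 255.8 + 84.41 + 253.2 = 673.6 mol.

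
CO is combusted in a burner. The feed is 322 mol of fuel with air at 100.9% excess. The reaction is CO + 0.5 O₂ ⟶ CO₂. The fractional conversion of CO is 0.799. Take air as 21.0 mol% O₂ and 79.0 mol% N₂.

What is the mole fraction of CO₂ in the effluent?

0.148

Stoichiometric O₂ = 0.5 × 322 = 161 mol; O₂ fed = 161 × 2.009 = 323.4 mol.
N₂ fed = 323.4 × 79/21 = 1217 mol.
Fuel reacted = 0.799 × 322 → ξ = 257.3 mol.
Outlet (n = n₀ + ν ξ):
  CO: 322 − 1(257.3) = 64.72
  O₂: 323.4 − 0.5(257.3) = 194.8
  N₂: 1217 (inert)
  CO₂: 0 + 1(257.3) = 257.3
Total out = 1734 mol; y_CO₂ = 257.3 / 1734 = 0.1484.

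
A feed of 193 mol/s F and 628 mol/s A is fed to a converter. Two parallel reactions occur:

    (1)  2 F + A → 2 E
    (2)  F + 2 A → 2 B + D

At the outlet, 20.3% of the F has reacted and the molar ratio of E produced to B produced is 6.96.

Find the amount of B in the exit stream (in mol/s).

Conversion of F: F consumed = 0.203 × 193 = 39.18 mol/s = 2ξ₁ + 1ξ₂.
Selectivity: 2ξ₁ / (2ξ₂) = 6.96 → ξ₁ = 6.96 ξ₂.
Substitute: (2·6.96 + 1) ξ₂ = 39.18 → ξ₂ = 2.626 mol/s, ξ₁ = 18.28 mol/s.
Outlet amounts (n = n₀ + Σ ν·ξ):
  F: 193 − 2(18.28) − 1(2.626) = 153.8
  A: 628 − 1(18.28) − 2(2.626) = 604.5
  E: 0 + 2(18.28) = 36.55
  B: 0 + 2(2.626) = 5.252
  D: 0 + 1(2.626) = 2.626

5.25 mol/s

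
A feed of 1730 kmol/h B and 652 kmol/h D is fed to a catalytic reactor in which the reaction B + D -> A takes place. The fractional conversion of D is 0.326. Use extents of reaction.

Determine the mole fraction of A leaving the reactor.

D reacted = 0.326 × 652 = 212.6 kmol/h; ν_D = −1, so ξ = 212.6/1 = 212.6 kmol/h.
Outlet amounts (n = n₀ + ν ξ):
  B: 1730 − 1(212.6) = 1517
  D: 652 − 1(212.6) = 439.4
  A: 0 + 1(212.6) = 212.6
Total out = 2169 kmol/h; y_A = 212.6 / 2169 = 0.09798.

0.098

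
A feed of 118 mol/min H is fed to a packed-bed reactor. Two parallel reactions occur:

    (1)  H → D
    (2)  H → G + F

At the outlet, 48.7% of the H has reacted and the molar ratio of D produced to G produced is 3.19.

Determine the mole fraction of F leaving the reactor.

0.104

Conversion of H: H consumed = 0.487 × 118 = 57.47 mol/min = 1ξ₁ + 1ξ₂.
Selectivity: 1ξ₁ / (1ξ₂) = 3.19 → ξ₁ = 3.19 ξ₂.
Substitute: (1·3.19 + 1) ξ₂ = 57.47 → ξ₂ = 13.72 mol/min, ξ₁ = 43.75 mol/min.
Outlet amounts (n = n₀ + Σ ν·ξ):
  H: 118 − 1(43.75) − 1(13.72) = 60.53
  D: 0 + 1(43.75) = 43.75
  G: 0 + 1(13.72) = 13.72
  F: 0 + 1(13.72) = 13.72
Total out = 131.7 mol/min; y_F = 13.72 / 131.7 = 0.1041.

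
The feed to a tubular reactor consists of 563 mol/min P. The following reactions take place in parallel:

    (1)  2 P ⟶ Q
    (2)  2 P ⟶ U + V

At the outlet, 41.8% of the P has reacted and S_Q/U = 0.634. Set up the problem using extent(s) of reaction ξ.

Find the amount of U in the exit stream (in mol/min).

Conversion of P: P consumed = 0.418 × 563 = 235.3 mol/min = 2ξ₁ + 2ξ₂.
Selectivity: 1ξ₁ / (1ξ₂) = 0.634 → ξ₁ = 0.634 ξ₂.
Substitute: (2·0.634 + 2) ξ₂ = 235.3 → ξ₂ = 72.01 mol/min, ξ₁ = 45.66 mol/min.
Outlet amounts (n = n₀ + Σ ν·ξ):
  P: 563 − 2(45.66) − 2(72.01) = 327.7
  Q: 0 + 1(45.66) = 45.66
  U: 0 + 1(72.01) = 72.01
  V: 0 + 1(72.01) = 72.01

72 mol/min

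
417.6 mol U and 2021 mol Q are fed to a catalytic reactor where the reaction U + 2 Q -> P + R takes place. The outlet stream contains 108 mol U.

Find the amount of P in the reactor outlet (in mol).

310 mol

For U: n = n₀ − 1ξ → 108 = 417.6 − 1ξ, giving ξ = 309.6 mol.
Outlet amounts (n = n₀ + ν ξ):
  U: 417.6 − 1(309.6) = 108
  Q: 2021 − 2(309.6) = 1402
  P: 0 + 1(309.6) = 309.6
  R: 0 + 1(309.6) = 309.6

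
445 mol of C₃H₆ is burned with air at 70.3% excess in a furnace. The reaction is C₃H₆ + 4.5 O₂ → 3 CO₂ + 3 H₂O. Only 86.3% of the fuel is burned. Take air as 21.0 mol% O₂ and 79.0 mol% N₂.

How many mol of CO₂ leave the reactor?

Stoichiometric O₂ = 4.5 × 445 = 2002 mol; O₂ fed = 2002 × 1.703 = 3410 mol.
N₂ fed = 3410 × 79/21 = 12830 mol.
Fuel reacted = 0.863 × 445 → ξ = 384 mol.
Outlet (n = n₀ + ν ξ):
  C₃H₆: 445 − 1(384) = 60.97
  O₂: 3410 − 4.5(384) = 1682
  N₂: 12830 (inert)
  CO₂: 0 + 3(384) = 1152
  H₂O: 0 + 3(384) = 1152

1150 mol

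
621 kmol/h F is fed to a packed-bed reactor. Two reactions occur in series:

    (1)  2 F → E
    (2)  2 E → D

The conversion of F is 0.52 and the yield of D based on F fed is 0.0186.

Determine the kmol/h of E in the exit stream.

Conversion of F: F consumed = 2ξ₁ = 0.52 × 621 → ξ₁ = 161.5 kmol/h.
Yield of D: 1ξ₂ / 621 = 0.0186 → ξ₂ = 11.55 kmol/h.
Outlet amounts (n = n₀ + Σ ν·ξ):
  F: 621 − 2(161.5) = 298.1
  E: 0 + 1(161.5) − 2(11.55) = 138.4
  D: 0 + 1(11.55) = 11.55

138 kmol/h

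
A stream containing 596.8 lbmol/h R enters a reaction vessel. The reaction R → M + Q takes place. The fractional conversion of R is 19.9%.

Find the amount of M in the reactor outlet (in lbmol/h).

R reacted = 0.199 × 596.8 = 118.8 lbmol/h; ν_R = −1, so ξ = 118.8/1 = 118.8 lbmol/h.
Outlet amounts (n = n₀ + ν ξ):
  R: 596.8 − 1(118.8) = 478
  M: 0 + 1(118.8) = 118.8
  Q: 0 + 1(118.8) = 118.8

119 lbmol/h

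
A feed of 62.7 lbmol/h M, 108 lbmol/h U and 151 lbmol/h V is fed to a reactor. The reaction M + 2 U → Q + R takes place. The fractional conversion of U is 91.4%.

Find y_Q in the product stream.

U reacted = 0.914 × 108 = 98.71 lbmol/h; ν_U = −2, so ξ = 98.71/2 = 49.36 lbmol/h.
Outlet amounts (n = n₀ + ν ξ):
  M: 62.7 − 1(49.36) = 13.34
  U: 108 − 2(49.36) = 9.288
  Q: 0 + 1(49.36) = 49.36
  R: 0 + 1(49.36) = 49.36
  V: 151 (inert)
Total out = 272.3 lbmol/h; y_Q = 49.36 / 272.3 = 0.1812.

0.181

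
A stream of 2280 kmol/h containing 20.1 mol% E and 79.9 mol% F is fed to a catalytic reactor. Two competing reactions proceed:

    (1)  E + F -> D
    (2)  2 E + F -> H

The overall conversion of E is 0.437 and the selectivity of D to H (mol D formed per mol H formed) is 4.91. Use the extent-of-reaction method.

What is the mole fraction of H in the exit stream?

0.0139

Conversion of E: E consumed = 0.437 × 458.3 = 200.3 kmol/h = 1ξ₁ + 2ξ₂.
Selectivity: 1ξ₁ / (1ξ₂) = 4.91 → ξ₁ = 4.91 ξ₂.
Substitute: (1·4.91 + 2) ξ₂ = 200.3 → ξ₂ = 28.98 kmol/h, ξ₁ = 142.3 kmol/h.
Outlet amounts (n = n₀ + Σ ν·ξ):
  E: 458.3 − 1(142.3) − 2(28.98) = 258
  F: 1822 − 1(142.3) − 1(28.98) = 1650
  D: 0 + 1(142.3) = 142.3
  H: 0 + 1(28.98) = 28.98
Total out = 2080 kmol/h; y_H = 28.98 / 2080 = 0.01394.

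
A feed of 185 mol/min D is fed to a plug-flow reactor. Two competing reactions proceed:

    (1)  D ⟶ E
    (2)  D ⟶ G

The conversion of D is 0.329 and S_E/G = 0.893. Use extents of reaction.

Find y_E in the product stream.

Conversion of D: D consumed = 0.329 × 185 = 60.87 mol/min = 1ξ₁ + 1ξ₂.
Selectivity: 1ξ₁ / (1ξ₂) = 0.893 → ξ₁ = 0.893 ξ₂.
Substitute: (1·0.893 + 1) ξ₂ = 60.87 → ξ₂ = 32.15 mol/min, ξ₁ = 28.71 mol/min.
Outlet amounts (n = n₀ + Σ ν·ξ):
  D: 185 − 1(28.71) − 1(32.15) = 124.1
  E: 0 + 1(28.71) = 28.71
  G: 0 + 1(32.15) = 32.15
Total out = 185 mol/min; y_E = 28.71 / 185 = 0.1552.

0.155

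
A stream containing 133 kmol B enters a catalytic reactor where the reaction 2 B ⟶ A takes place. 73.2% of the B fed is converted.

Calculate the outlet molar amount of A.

B reacted = 0.732 × 133 = 97.36 kmol; ν_B = −2, so ξ = 97.36/2 = 48.68 kmol.
Outlet amounts (n = n₀ + ν ξ):
  B: 133 − 2(48.68) = 35.64
  A: 0 + 1(48.68) = 48.68

48.7 kmol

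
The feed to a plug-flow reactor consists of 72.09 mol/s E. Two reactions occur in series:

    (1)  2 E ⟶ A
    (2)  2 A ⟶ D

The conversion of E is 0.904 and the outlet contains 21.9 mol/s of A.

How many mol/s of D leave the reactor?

Conversion of E: E consumed = 2ξ₁ = 0.904 × 72.09 → ξ₁ = 32.58 mol/s.
A balance: n_A = 0 + 1ξ₁ − 2ξ₂ = 21.9 → ξ₂ = (1·32.58 − 21.9)/2 = 5.342 mol/s.
Outlet amounts (n = n₀ + Σ ν·ξ):
  E: 72.09 − 2(32.58) = 6.921
  A: 0 + 1(32.58) − 2(5.342) = 21.9
  D: 0 + 1(5.342) = 5.342

5.34 mol/s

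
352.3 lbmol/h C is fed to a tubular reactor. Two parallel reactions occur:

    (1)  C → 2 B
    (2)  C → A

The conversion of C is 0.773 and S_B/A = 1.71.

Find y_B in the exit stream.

Conversion of C: C consumed = 0.773 × 352.3 = 272.3 lbmol/h = 1ξ₁ + 1ξ₂.
Selectivity: 2ξ₁ / (1ξ₂) = 1.71 → ξ₁ = 0.855 ξ₂.
Substitute: (1·0.855 + 1) ξ₂ = 272.3 → ξ₂ = 146.8 lbmol/h, ξ₁ = 125.5 lbmol/h.
Outlet amounts (n = n₀ + Σ ν·ξ):
  C: 352.3 − 1(125.5) − 1(146.8) = 79.97
  B: 0 + 2(125.5) = 251
  A: 0 + 1(146.8) = 146.8
Total out = 477.8 lbmol/h; y_B = 251 / 477.8 = 0.5254.

0.525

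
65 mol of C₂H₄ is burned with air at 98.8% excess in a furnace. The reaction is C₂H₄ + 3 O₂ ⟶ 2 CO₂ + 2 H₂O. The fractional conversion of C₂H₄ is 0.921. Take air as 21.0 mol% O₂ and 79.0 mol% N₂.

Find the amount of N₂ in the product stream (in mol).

Stoichiometric O₂ = 3 × 65 = 195 mol; O₂ fed = 195 × 1.988 = 387.7 mol.
N₂ fed = 387.7 × 79/21 = 1458 mol.
Fuel reacted = 0.921 × 65 → ξ = 59.87 mol.
Outlet (n = n₀ + ν ξ):
  C₂H₄: 65 − 1(59.87) = 5.135
  O₂: 387.7 − 3(59.87) = 208.1
  N₂: 1458 (inert)
  CO₂: 0 + 2(59.87) = 119.7
  H₂O: 0 + 2(59.87) = 119.7

1460 mol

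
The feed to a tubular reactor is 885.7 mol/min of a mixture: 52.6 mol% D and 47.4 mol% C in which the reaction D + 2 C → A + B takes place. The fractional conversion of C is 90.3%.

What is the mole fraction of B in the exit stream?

0.272

C reacted = 0.903 × 419.8 = 379.1 mol/min; ν_C = −2, so ξ = 379.1/2 = 189.5 mol/min.
Outlet amounts (n = n₀ + ν ξ):
  D: 465.9 − 1(189.5) = 276.3
  C: 419.8 − 2(189.5) = 40.72
  A: 0 + 1(189.5) = 189.5
  B: 0 + 1(189.5) = 189.5
Total out = 696.2 mol/min; y_B = 189.5 / 696.2 = 0.2723.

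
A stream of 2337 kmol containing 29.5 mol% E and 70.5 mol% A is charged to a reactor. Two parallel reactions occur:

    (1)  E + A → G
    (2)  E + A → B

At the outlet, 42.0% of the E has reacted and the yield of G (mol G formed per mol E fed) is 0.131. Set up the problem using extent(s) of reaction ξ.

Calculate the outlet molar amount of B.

Yield of G: 1ξ₁ / 689.4 = 0.131 → ξ₁ = 90.31 kmol.
Conversion of E: 1ξ₁ + 1ξ₂ = 0.42 × 689.4 = 289.6 → ξ₂ = 199.2 kmol.
Outlet amounts (n = n₀ + Σ ν·ξ):
  E: 689.4 − 1(90.31) − 1(199.2) = 399.9
  A: 1648 − 1(90.31) − 1(199.2) = 1358
  G: 0 + 1(90.31) = 90.31
  B: 0 + 1(199.2) = 199.2

199 kmol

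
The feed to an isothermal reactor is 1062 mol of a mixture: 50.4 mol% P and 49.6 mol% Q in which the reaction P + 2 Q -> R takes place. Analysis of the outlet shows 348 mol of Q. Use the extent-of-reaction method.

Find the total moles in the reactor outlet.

883 mol

For Q: n = n₀ − 2ξ → 348 = 526.8 − 2ξ, giving ξ = 89.38 mol.
Outlet amounts (n = n₀ + ν ξ):
  P: 535.2 − 1(89.38) = 445.9
  Q: 526.8 − 2(89.38) = 348
  R: 0 + 1(89.38) = 89.38
Total out = 445.9 + 348 + 89.38 = 883.2 mol.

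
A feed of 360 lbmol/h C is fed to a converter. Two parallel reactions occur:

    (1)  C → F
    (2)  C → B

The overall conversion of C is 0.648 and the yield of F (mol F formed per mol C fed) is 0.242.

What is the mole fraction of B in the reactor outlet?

0.406

Yield of F: 1ξ₁ / 360 = 0.242 → ξ₁ = 87.12 lbmol/h.
Conversion of C: 1ξ₁ + 1ξ₂ = 0.648 × 360 = 233.3 → ξ₂ = 146.2 lbmol/h.
Outlet amounts (n = n₀ + Σ ν·ξ):
  C: 360 − 1(87.12) − 1(146.2) = 126.7
  F: 0 + 1(87.12) = 87.12
  B: 0 + 1(146.2) = 146.2
Total out = 360 lbmol/h; y_B = 146.2 / 360 = 0.406.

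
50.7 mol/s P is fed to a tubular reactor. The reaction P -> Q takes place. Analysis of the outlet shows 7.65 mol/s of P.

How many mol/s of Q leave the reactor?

43.1 mol/s

For P: n = n₀ − 1ξ → 7.65 = 50.7 − 1ξ, giving ξ = 43.05 mol/s.
Outlet amounts (n = n₀ + ν ξ):
  P: 50.7 − 1(43.05) = 7.65
  Q: 0 + 1(43.05) = 43.05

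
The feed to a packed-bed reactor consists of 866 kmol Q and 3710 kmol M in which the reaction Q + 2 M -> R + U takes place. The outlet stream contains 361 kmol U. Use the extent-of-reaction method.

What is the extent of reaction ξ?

ξ = 361 kmol

For U: n = n₀ + 1ξ → 361 = 0 + 1ξ, giving ξ = 361 kmol.
Outlet amounts (n = n₀ + ν ξ):
  Q: 866 − 1(361) = 505
  M: 3710 − 2(361) = 2988
  R: 0 + 1(361) = 361
  U: 0 + 1(361) = 361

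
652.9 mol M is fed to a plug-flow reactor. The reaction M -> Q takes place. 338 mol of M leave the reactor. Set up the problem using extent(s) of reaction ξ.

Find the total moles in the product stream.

653 mol

For M: n = n₀ − 1ξ → 338 = 652.9 − 1ξ, giving ξ = 314.9 mol.
Outlet amounts (n = n₀ + ν ξ):
  M: 652.9 − 1(314.9) = 338
  Q: 0 + 1(314.9) = 314.9
Total out = 338 + 314.9 = 652.9 mol.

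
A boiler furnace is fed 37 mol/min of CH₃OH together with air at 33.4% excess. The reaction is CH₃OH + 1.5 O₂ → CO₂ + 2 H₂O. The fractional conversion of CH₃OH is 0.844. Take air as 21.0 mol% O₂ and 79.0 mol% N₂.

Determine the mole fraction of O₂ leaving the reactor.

Stoichiometric O₂ = 1.5 × 37 = 55.5 mol/min; O₂ fed = 55.5 × 1.334 = 74.04 mol/min.
N₂ fed = 74.04 × 79/21 = 278.5 mol/min.
Fuel reacted = 0.844 × 37 → ξ = 31.23 mol/min.
Outlet (n = n₀ + ν ξ):
  CH₃OH: 37 − 1(31.23) = 5.772
  O₂: 74.04 − 1.5(31.23) = 27.2
  N₂: 278.5 (inert)
  CO₂: 0 + 1(31.23) = 31.23
  H₂O: 0 + 2(31.23) = 62.46
Total out = 405.2 mol/min; y_O₂ = 27.2 / 405.2 = 0.06712.

0.0671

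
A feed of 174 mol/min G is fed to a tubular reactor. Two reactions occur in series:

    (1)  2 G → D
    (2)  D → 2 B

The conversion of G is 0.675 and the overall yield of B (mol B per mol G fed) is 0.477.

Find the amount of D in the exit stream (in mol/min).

17.2 mol/min

Conversion of G: G consumed = 2ξ₁ = 0.675 × 174 → ξ₁ = 58.73 mol/min.
Yield of B: 2ξ₂ / 174 = 0.477 → ξ₂ = 41.5 mol/min.
Outlet amounts (n = n₀ + Σ ν·ξ):
  G: 174 − 2(58.73) = 56.55
  D: 0 + 1(58.73) − 1(41.5) = 17.23
  B: 0 + 2(41.5) = 83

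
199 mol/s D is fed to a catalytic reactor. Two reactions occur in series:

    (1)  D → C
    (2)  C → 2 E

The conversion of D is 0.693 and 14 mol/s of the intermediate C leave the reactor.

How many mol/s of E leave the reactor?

Conversion of D: D consumed = 1ξ₁ = 0.693 × 199 → ξ₁ = 137.9 mol/s.
C balance: n_C = 0 + 1ξ₁ − 1ξ₂ = 14 → ξ₂ = (1·137.9 − 14)/1 = 123.9 mol/s.
Outlet amounts (n = n₀ + Σ ν·ξ):
  D: 199 − 1(137.9) = 61.09
  C: 0 + 1(137.9) − 1(123.9) = 14
  E: 0 + 2(123.9) = 247.8

248 mol/s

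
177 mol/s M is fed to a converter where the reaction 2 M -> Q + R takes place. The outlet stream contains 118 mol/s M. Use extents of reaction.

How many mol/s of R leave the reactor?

For M: n = n₀ − 2ξ → 118 = 177 − 2ξ, giving ξ = 29.5 mol/s.
Outlet amounts (n = n₀ + ν ξ):
  M: 177 − 2(29.5) = 118
  Q: 0 + 1(29.5) = 29.5
  R: 0 + 1(29.5) = 29.5

29.5 mol/s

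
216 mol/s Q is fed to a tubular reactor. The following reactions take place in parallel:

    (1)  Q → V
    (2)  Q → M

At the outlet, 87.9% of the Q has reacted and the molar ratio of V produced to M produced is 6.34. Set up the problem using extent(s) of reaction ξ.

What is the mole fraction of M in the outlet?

Conversion of Q: Q consumed = 0.879 × 216 = 189.9 mol/s = 1ξ₁ + 1ξ₂.
Selectivity: 1ξ₁ / (1ξ₂) = 6.34 → ξ₁ = 6.34 ξ₂.
Substitute: (1·6.34 + 1) ξ₂ = 189.9 → ξ₂ = 25.87 mol/s, ξ₁ = 164 mol/s.
Outlet amounts (n = n₀ + Σ ν·ξ):
  Q: 216 − 1(164) − 1(25.87) = 26.14
  V: 0 + 1(164) = 164
  M: 0 + 1(25.87) = 25.87
Total out = 216 mol/s; y_M = 25.87 / 216 = 0.1198.

0.12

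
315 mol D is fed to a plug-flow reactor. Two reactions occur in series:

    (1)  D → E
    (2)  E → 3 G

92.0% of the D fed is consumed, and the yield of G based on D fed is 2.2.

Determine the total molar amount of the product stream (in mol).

777 mol

Conversion of D: D consumed = 1ξ₁ = 0.92 × 315 → ξ₁ = 289.8 mol.
Yield of G: 3ξ₂ / 315 = 2.2 → ξ₂ = 231 mol.
Outlet amounts (n = n₀ + Σ ν·ξ):
  D: 315 − 1(289.8) = 25.2
  E: 0 + 1(289.8) − 1(231) = 58.8
  G: 0 + 3(231) = 693
Total out = 25.2 + 58.8 + 693 = 777 mol.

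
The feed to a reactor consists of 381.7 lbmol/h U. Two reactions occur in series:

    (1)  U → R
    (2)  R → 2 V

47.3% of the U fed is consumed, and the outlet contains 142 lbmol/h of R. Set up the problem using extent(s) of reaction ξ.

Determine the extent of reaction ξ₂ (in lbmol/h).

Conversion of U: U consumed = 1ξ₁ = 0.473 × 381.7 → ξ₁ = 180.5 lbmol/h.
R balance: n_R = 0 + 1ξ₁ − 1ξ₂ = 142 → ξ₂ = (1·180.5 − 142)/1 = 38.54 lbmol/h.
Outlet amounts (n = n₀ + Σ ν·ξ):
  U: 381.7 − 1(180.5) = 201.2
  R: 0 + 1(180.5) − 1(38.54) = 142
  V: 0 + 2(38.54) = 77.09

ξ₂ = 38.5 lbmol/h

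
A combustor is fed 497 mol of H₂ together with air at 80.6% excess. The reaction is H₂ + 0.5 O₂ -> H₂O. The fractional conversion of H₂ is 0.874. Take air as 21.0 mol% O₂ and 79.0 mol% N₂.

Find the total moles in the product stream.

2420 mol

Stoichiometric O₂ = 0.5 × 497 = 248.5 mol; O₂ fed = 248.5 × 1.806 = 448.8 mol.
N₂ fed = 448.8 × 79/21 = 1688 mol.
Fuel reacted = 0.874 × 497 → ξ = 434.4 mol.
Outlet (n = n₀ + ν ξ):
  H₂: 497 − 1(434.4) = 62.62
  O₂: 448.8 − 0.5(434.4) = 231.6
  N₂: 1688 (inert)
  H₂O: 0 + 1(434.4) = 434.4
Total out = 62.62 + 231.6 + 1688 + 434.4 = 2417 mol.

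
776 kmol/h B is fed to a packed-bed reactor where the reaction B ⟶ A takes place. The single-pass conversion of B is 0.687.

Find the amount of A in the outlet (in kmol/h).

B reacted = 0.687 × 776 = 533.1 kmol/h; ν_B = −1, so ξ = 533.1/1 = 533.1 kmol/h.
Outlet amounts (n = n₀ + ν ξ):
  B: 776 − 1(533.1) = 242.9
  A: 0 + 1(533.1) = 533.1

533 kmol/h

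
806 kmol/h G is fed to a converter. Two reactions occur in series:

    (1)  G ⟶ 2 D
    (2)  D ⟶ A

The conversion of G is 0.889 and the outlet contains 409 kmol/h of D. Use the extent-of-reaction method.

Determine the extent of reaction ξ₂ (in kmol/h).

ξ₂ = 1020 kmol/h

Conversion of G: G consumed = 1ξ₁ = 0.889 × 806 → ξ₁ = 716.5 kmol/h.
D balance: n_D = 0 + 2ξ₁ − 1ξ₂ = 409 → ξ₂ = (2·716.5 − 409)/1 = 1024 kmol/h.
Outlet amounts (n = n₀ + Σ ν·ξ):
  G: 806 − 1(716.5) = 89.47
  D: 0 + 2(716.5) − 1(1024) = 409
  A: 0 + 1(1024) = 1024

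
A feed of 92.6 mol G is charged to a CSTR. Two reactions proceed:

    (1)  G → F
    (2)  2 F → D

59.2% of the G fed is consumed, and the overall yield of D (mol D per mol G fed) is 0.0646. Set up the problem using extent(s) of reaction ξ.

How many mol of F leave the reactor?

Conversion of G: G consumed = 1ξ₁ = 0.592 × 92.6 → ξ₁ = 54.82 mol.
Yield of D: 1ξ₂ / 92.6 = 0.0646 → ξ₂ = 5.982 mol.
Outlet amounts (n = n₀ + Σ ν·ξ):
  G: 92.6 − 1(54.82) = 37.78
  F: 0 + 1(54.82) − 2(5.982) = 42.86
  D: 0 + 1(5.982) = 5.982

42.9 mol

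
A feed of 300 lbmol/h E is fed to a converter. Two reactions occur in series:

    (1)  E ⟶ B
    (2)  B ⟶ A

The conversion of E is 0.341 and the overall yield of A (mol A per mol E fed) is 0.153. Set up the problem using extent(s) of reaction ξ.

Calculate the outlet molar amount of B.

56.4 lbmol/h

Conversion of E: E consumed = 1ξ₁ = 0.341 × 300 → ξ₁ = 102.3 lbmol/h.
Yield of A: 1ξ₂ / 300 = 0.153 → ξ₂ = 45.9 lbmol/h.
Outlet amounts (n = n₀ + Σ ν·ξ):
  E: 300 − 1(102.3) = 197.7
  B: 0 + 1(102.3) − 1(45.9) = 56.4
  A: 0 + 1(45.9) = 45.9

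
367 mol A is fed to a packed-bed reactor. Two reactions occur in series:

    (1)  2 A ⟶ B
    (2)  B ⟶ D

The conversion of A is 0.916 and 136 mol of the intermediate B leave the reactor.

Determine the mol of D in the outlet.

32.1 mol

Conversion of A: A consumed = 2ξ₁ = 0.916 × 367 → ξ₁ = 168.1 mol.
B balance: n_B = 0 + 1ξ₁ − 1ξ₂ = 136 → ξ₂ = (1·168.1 − 136)/1 = 32.09 mol.
Outlet amounts (n = n₀ + Σ ν·ξ):
  A: 367 − 2(168.1) = 30.83
  B: 0 + 1(168.1) − 1(32.09) = 136
  D: 0 + 1(32.09) = 32.09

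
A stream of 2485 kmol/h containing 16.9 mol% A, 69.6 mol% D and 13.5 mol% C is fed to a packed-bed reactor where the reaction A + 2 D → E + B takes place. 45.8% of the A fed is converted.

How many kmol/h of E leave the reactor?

A reacted = 0.458 × 420 = 192.3 kmol/h; ν_A = −1, so ξ = 192.3/1 = 192.3 kmol/h.
Outlet amounts (n = n₀ + ν ξ):
  A: 420 − 1(192.3) = 227.6
  D: 1730 − 2(192.3) = 1345
  E: 0 + 1(192.3) = 192.3
  B: 0 + 1(192.3) = 192.3
  C: 335.5 (inert)

192 kmol/h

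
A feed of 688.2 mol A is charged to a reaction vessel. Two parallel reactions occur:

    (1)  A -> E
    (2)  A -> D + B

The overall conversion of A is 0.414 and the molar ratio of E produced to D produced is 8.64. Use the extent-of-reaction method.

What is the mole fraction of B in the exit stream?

Conversion of A: A consumed = 0.414 × 688.2 = 284.9 mol = 1ξ₁ + 1ξ₂.
Selectivity: 1ξ₁ / (1ξ₂) = 8.64 → ξ₁ = 8.64 ξ₂.
Substitute: (1·8.64 + 1) ξ₂ = 284.9 → ξ₂ = 29.56 mol, ξ₁ = 255.4 mol.
Outlet amounts (n = n₀ + Σ ν·ξ):
  A: 688.2 − 1(255.4) − 1(29.56) = 403.3
  E: 0 + 1(255.4) = 255.4
  D: 0 + 1(29.56) = 29.56
  B: 0 + 1(29.56) = 29.56
Total out = 717.8 mol; y_B = 29.56 / 717.8 = 0.04118.

0.0412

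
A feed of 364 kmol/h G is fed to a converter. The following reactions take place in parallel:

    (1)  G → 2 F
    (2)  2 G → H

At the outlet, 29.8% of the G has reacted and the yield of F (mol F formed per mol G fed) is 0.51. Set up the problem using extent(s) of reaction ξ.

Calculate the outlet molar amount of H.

Yield of F: 2ξ₁ / 364 = 0.51 → ξ₁ = 92.82 kmol/h.
Conversion of G: 1ξ₁ + 2ξ₂ = 0.298 × 364 = 108.5 → ξ₂ = 7.826 kmol/h.
Outlet amounts (n = n₀ + Σ ν·ξ):
  G: 364 − 1(92.82) − 2(7.826) = 255.5
  F: 0 + 2(92.82) = 185.6
  H: 0 + 1(7.826) = 7.826

7.83 kmol/h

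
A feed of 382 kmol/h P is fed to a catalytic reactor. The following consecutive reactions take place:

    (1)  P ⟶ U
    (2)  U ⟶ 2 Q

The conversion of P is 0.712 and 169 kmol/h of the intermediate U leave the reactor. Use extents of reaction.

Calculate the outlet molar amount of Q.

206 kmol/h

Conversion of P: P consumed = 1ξ₁ = 0.712 × 382 → ξ₁ = 272 kmol/h.
U balance: n_U = 0 + 1ξ₁ − 1ξ₂ = 169 → ξ₂ = (1·272 − 169)/1 = 103 kmol/h.
Outlet amounts (n = n₀ + Σ ν·ξ):
  P: 382 − 1(272) = 110
  U: 0 + 1(272) − 1(103) = 169
  Q: 0 + 2(103) = 206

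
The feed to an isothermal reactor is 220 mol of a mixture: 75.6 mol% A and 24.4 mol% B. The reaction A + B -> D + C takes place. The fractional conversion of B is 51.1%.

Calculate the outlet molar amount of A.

B reacted = 0.511 × 53.68 = 27.43 mol; ν_B = −1, so ξ = 27.43/1 = 27.43 mol.
Outlet amounts (n = n₀ + ν ξ):
  A: 166.3 − 1(27.43) = 138.9
  B: 53.68 − 1(27.43) = 26.25
  D: 0 + 1(27.43) = 27.43
  C: 0 + 1(27.43) = 27.43

139 mol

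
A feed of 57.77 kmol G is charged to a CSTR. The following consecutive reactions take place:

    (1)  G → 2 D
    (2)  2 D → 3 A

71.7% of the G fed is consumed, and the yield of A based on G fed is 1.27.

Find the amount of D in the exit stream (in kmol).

33.9 kmol

Conversion of G: G consumed = 1ξ₁ = 0.717 × 57.77 → ξ₁ = 41.42 kmol.
Yield of A: 3ξ₂ / 57.77 = 1.27 → ξ₂ = 24.46 kmol.
Outlet amounts (n = n₀ + Σ ν·ξ):
  G: 57.77 − 1(41.42) = 16.35
  D: 0 + 2(41.42) − 2(24.46) = 33.93
  A: 0 + 3(24.46) = 73.37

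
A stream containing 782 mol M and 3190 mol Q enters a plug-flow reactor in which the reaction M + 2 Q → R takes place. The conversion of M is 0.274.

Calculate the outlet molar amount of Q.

2760 mol

M reacted = 0.274 × 782 = 214.3 mol; ν_M = −1, so ξ = 214.3/1 = 214.3 mol.
Outlet amounts (n = n₀ + ν ξ):
  M: 782 − 1(214.3) = 567.7
  Q: 3190 − 2(214.3) = 2761
  R: 0 + 1(214.3) = 214.3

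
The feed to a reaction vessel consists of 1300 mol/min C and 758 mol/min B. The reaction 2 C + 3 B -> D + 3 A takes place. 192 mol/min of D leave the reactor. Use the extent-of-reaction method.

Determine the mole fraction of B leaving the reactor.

For D: n = n₀ + 1ξ → 192 = 0 + 1ξ, giving ξ = 192 mol/min.
Outlet amounts (n = n₀ + ν ξ):
  C: 1300 − 2(192) = 916
  B: 758 − 3(192) = 182
  D: 0 + 1(192) = 192
  A: 0 + 3(192) = 576
Total out = 1866 mol/min; y_B = 182 / 1866 = 0.09753.

0.0975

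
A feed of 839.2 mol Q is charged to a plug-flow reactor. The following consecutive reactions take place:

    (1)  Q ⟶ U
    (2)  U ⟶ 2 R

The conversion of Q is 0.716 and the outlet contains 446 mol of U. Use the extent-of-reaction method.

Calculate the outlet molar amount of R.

310 mol

Conversion of Q: Q consumed = 1ξ₁ = 0.716 × 839.2 → ξ₁ = 600.9 mol.
U balance: n_U = 0 + 1ξ₁ − 1ξ₂ = 446 → ξ₂ = (1·600.9 − 446)/1 = 154.9 mol.
Outlet amounts (n = n₀ + Σ ν·ξ):
  Q: 839.2 − 1(600.9) = 238.3
  U: 0 + 1(600.9) − 1(154.9) = 446
  R: 0 + 2(154.9) = 309.7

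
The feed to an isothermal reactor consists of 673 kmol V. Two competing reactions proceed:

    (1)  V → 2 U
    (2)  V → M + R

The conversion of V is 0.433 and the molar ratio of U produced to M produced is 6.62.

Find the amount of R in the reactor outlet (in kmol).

67.6 kmol

Conversion of V: V consumed = 0.433 × 673 = 291.4 kmol = 1ξ₁ + 1ξ₂.
Selectivity: 2ξ₁ / (1ξ₂) = 6.62 → ξ₁ = 3.31 ξ₂.
Substitute: (1·3.31 + 1) ξ₂ = 291.4 → ξ₂ = 67.61 kmol, ξ₁ = 223.8 kmol.
Outlet amounts (n = n₀ + Σ ν·ξ):
  V: 673 − 1(223.8) − 1(67.61) = 381.6
  U: 0 + 2(223.8) = 447.6
  M: 0 + 1(67.61) = 67.61
  R: 0 + 1(67.61) = 67.61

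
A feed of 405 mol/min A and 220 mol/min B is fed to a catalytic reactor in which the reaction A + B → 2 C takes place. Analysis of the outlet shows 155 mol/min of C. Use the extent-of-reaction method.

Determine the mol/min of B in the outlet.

142 mol/min

For C: n = n₀ + 2ξ → 155 = 0 + 2ξ, giving ξ = 77.5 mol/min.
Outlet amounts (n = n₀ + ν ξ):
  A: 405 − 1(77.5) = 327.5
  B: 220 − 1(77.5) = 142.5
  C: 0 + 2(77.5) = 155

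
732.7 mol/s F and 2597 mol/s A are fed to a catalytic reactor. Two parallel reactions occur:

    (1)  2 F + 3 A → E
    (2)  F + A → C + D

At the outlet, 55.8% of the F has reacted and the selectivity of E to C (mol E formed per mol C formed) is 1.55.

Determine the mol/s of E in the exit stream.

Conversion of F: F consumed = 0.558 × 732.7 = 408.8 mol/s = 2ξ₁ + 1ξ₂.
Selectivity: 1ξ₁ / (1ξ₂) = 1.55 → ξ₁ = 1.55 ξ₂.
Substitute: (2·1.55 + 1) ξ₂ = 408.8 → ξ₂ = 99.72 mol/s, ξ₁ = 154.6 mol/s.
Outlet amounts (n = n₀ + Σ ν·ξ):
  F: 732.7 − 2(154.6) − 1(99.72) = 323.9
  A: 2597 − 3(154.6) − 1(99.72) = 2034
  E: 0 + 1(154.6) = 154.6
  C: 0 + 1(99.72) = 99.72
  D: 0 + 1(99.72) = 99.72

155 mol/s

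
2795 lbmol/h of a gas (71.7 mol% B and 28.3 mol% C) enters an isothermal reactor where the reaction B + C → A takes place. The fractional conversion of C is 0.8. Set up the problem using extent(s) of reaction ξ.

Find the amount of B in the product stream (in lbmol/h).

C reacted = 0.8 × 791 = 632.8 lbmol/h; ν_C = −1, so ξ = 632.8/1 = 632.8 lbmol/h.
Outlet amounts (n = n₀ + ν ξ):
  B: 2004 − 1(632.8) = 1371
  C: 791 − 1(632.8) = 158.2
  A: 0 + 1(632.8) = 632.8

1370 lbmol/h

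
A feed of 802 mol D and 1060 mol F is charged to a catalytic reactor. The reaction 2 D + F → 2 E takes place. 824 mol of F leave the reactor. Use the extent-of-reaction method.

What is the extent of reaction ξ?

For F: n = n₀ − 1ξ → 824 = 1060 − 1ξ, giving ξ = 236 mol.
Outlet amounts (n = n₀ + ν ξ):
  D: 802 − 2(236) = 330
  F: 1060 − 1(236) = 824
  E: 0 + 2(236) = 472

ξ = 236 mol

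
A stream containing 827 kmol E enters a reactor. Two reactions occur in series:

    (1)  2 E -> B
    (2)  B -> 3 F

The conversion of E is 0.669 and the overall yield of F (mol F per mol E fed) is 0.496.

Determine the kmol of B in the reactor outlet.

Conversion of E: E consumed = 2ξ₁ = 0.669 × 827 → ξ₁ = 276.6 kmol.
Yield of F: 3ξ₂ / 827 = 0.496 → ξ₂ = 136.7 kmol.
Outlet amounts (n = n₀ + Σ ν·ξ):
  E: 827 − 2(276.6) = 273.7
  B: 0 + 1(276.6) − 1(136.7) = 139.9
  F: 0 + 3(136.7) = 410.2

140 kmol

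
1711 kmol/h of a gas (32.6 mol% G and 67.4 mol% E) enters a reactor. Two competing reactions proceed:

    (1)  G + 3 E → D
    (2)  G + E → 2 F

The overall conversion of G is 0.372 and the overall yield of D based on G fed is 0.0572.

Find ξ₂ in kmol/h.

ξ₂ = 176 kmol/h

Yield of D: 1ξ₁ / 557.8 = 0.0572 → ξ₁ = 31.91 kmol/h.
Conversion of G: 1ξ₁ + 1ξ₂ = 0.372 × 557.8 = 207.5 → ξ₂ = 175.6 kmol/h.
Outlet amounts (n = n₀ + Σ ν·ξ):
  G: 557.8 − 1(31.91) − 1(175.6) = 350.3
  E: 1153 − 3(31.91) − 1(175.6) = 881.9
  D: 0 + 1(31.91) = 31.91
  F: 0 + 2(175.6) = 351.2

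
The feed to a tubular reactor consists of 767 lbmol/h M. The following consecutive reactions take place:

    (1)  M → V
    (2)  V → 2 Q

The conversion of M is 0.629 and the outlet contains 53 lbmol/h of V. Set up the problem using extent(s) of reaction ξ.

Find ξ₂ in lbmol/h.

ξ₂ = 429 lbmol/h

Conversion of M: M consumed = 1ξ₁ = 0.629 × 767 → ξ₁ = 482.4 lbmol/h.
V balance: n_V = 0 + 1ξ₁ − 1ξ₂ = 53 → ξ₂ = (1·482.4 − 53)/1 = 429.4 lbmol/h.
Outlet amounts (n = n₀ + Σ ν·ξ):
  M: 767 − 1(482.4) = 284.6
  V: 0 + 1(482.4) − 1(429.4) = 53
  Q: 0 + 2(429.4) = 858.9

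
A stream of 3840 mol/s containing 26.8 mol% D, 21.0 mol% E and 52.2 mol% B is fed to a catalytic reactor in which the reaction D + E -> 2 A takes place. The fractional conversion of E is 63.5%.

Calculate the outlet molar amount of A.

1020 mol/s

E reacted = 0.635 × 806.4 = 512.1 mol/s; ν_E = −1, so ξ = 512.1/1 = 512.1 mol/s.
Outlet amounts (n = n₀ + ν ξ):
  D: 1029 − 1(512.1) = 517.1
  E: 806.4 − 1(512.1) = 294.3
  A: 0 + 2(512.1) = 1024
  B: 2004 (inert)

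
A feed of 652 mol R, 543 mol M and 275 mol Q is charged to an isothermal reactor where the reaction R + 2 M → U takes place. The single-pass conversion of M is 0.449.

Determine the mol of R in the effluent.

M reacted = 0.449 × 543 = 243.8 mol; ν_M = −2, so ξ = 243.8/2 = 121.9 mol.
Outlet amounts (n = n₀ + ν ξ):
  R: 652 − 1(121.9) = 530.1
  M: 543 − 2(121.9) = 299.2
  U: 0 + 1(121.9) = 121.9
  Q: 275 (inert)

530 mol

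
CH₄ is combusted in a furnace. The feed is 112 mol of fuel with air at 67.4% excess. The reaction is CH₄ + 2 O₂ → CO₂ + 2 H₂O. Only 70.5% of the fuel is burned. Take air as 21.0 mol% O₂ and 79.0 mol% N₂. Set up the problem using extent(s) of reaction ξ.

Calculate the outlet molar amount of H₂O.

Stoichiometric O₂ = 2 × 112 = 224 mol; O₂ fed = 224 × 1.674 = 375 mol.
N₂ fed = 375 × 79/21 = 1411 mol.
Fuel reacted = 0.705 × 112 → ξ = 78.96 mol.
Outlet (n = n₀ + ν ξ):
  CH₄: 112 − 1(78.96) = 33.04
  O₂: 375 − 2(78.96) = 217.1
  N₂: 1411 (inert)
  CO₂: 0 + 1(78.96) = 78.96
  H₂O: 0 + 2(78.96) = 157.9

158 mol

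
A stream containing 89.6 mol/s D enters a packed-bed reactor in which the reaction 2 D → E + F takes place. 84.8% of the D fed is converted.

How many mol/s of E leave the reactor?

38 mol/s

D reacted = 0.848 × 89.6 = 75.98 mol/s; ν_D = −2, so ξ = 75.98/2 = 37.99 mol/s.
Outlet amounts (n = n₀ + ν ξ):
  D: 89.6 − 2(37.99) = 13.62
  E: 0 + 1(37.99) = 37.99
  F: 0 + 1(37.99) = 37.99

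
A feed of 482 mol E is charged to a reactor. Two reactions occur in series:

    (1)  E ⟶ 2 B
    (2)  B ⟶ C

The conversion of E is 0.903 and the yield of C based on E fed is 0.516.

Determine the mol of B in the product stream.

622 mol

Conversion of E: E consumed = 1ξ₁ = 0.903 × 482 → ξ₁ = 435.2 mol.
Yield of C: 1ξ₂ / 482 = 0.516 → ξ₂ = 248.7 mol.
Outlet amounts (n = n₀ + Σ ν·ξ):
  E: 482 − 1(435.2) = 46.75
  B: 0 + 2(435.2) − 1(248.7) = 621.8
  C: 0 + 1(248.7) = 248.7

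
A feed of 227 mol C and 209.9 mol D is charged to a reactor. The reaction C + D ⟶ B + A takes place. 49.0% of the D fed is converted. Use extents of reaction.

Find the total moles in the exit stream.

D reacted = 0.49 × 209.9 = 102.9 mol; ν_D = −1, so ξ = 102.9/1 = 102.9 mol.
Outlet amounts (n = n₀ + ν ξ):
  C: 227 − 1(102.9) = 124.1
  D: 209.9 − 1(102.9) = 107
  B: 0 + 1(102.9) = 102.9
  A: 0 + 1(102.9) = 102.9
Total out = 124.1 + 107 + 102.9 + 102.9 = 436.9 mol.

437 mol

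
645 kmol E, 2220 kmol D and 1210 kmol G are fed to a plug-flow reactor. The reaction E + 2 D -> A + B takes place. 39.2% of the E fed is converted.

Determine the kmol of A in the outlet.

253 kmol

E reacted = 0.392 × 645 = 252.8 kmol; ν_E = −1, so ξ = 252.8/1 = 252.8 kmol.
Outlet amounts (n = n₀ + ν ξ):
  E: 645 − 1(252.8) = 392.2
  D: 2220 − 2(252.8) = 1714
  A: 0 + 1(252.8) = 252.8
  B: 0 + 1(252.8) = 252.8
  G: 1210 (inert)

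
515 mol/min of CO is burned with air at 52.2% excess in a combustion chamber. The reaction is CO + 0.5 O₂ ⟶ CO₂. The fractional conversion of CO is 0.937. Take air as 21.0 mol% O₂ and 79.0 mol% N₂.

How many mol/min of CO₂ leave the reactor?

Stoichiometric O₂ = 0.5 × 515 = 257.5 mol/min; O₂ fed = 257.5 × 1.522 = 391.9 mol/min.
N₂ fed = 391.9 × 79/21 = 1474 mol/min.
Fuel reacted = 0.937 × 515 → ξ = 482.6 mol/min.
Outlet (n = n₀ + ν ξ):
  CO: 515 − 1(482.6) = 32.44
  O₂: 391.9 − 0.5(482.6) = 150.6
  N₂: 1474 (inert)
  CO₂: 0 + 1(482.6) = 482.6

483 mol/min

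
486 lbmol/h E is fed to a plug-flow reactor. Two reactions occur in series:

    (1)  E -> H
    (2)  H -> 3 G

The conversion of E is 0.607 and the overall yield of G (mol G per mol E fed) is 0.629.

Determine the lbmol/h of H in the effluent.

193 lbmol/h

Conversion of E: E consumed = 1ξ₁ = 0.607 × 486 → ξ₁ = 295 lbmol/h.
Yield of G: 3ξ₂ / 486 = 0.629 → ξ₂ = 101.9 lbmol/h.
Outlet amounts (n = n₀ + Σ ν·ξ):
  E: 486 − 1(295) = 191
  H: 0 + 1(295) − 1(101.9) = 193.1
  G: 0 + 3(101.9) = 305.7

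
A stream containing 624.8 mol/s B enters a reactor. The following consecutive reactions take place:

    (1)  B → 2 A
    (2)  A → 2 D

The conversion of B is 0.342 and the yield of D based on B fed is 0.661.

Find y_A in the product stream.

Conversion of B: B consumed = 1ξ₁ = 0.342 × 624.8 → ξ₁ = 213.7 mol/s.
Yield of D: 2ξ₂ / 624.8 = 0.661 → ξ₂ = 206.5 mol/s.
Outlet amounts (n = n₀ + Σ ν·ξ):
  B: 624.8 − 1(213.7) = 411.1
  A: 0 + 2(213.7) − 1(206.5) = 220.9
  D: 0 + 2(206.5) = 413
Total out = 1045 mol/s; y_A = 220.9 / 1045 = 0.2114.

0.211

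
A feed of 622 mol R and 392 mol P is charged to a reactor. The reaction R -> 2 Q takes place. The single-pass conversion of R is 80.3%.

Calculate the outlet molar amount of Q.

999 mol

R reacted = 0.803 × 622 = 499.5 mol; ν_R = −1, so ξ = 499.5/1 = 499.5 mol.
Outlet amounts (n = n₀ + ν ξ):
  R: 622 − 1(499.5) = 122.5
  Q: 0 + 2(499.5) = 998.9
  P: 392 (inert)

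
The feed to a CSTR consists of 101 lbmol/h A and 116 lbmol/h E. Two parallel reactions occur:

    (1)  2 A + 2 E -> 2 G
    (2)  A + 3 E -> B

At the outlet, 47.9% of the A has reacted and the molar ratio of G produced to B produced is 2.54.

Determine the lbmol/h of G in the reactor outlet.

Conversion of A: A consumed = 0.479 × 101 = 48.38 lbmol/h = 2ξ₁ + 1ξ₂.
Selectivity: 2ξ₁ / (1ξ₂) = 2.54 → ξ₁ = 1.27 ξ₂.
Substitute: (2·1.27 + 1) ξ₂ = 48.38 → ξ₂ = 13.67 lbmol/h, ξ₁ = 17.36 lbmol/h.
Outlet amounts (n = n₀ + Σ ν·ξ):
  A: 101 − 2(17.36) − 1(13.67) = 52.62
  E: 116 − 2(17.36) − 3(13.67) = 40.29
  G: 0 + 2(17.36) = 34.71
  B: 0 + 1(13.67) = 13.67

34.7 lbmol/h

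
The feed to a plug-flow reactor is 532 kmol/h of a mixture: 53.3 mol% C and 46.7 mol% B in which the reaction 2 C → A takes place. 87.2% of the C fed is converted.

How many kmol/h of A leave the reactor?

C reacted = 0.872 × 283.6 = 247.3 kmol/h; ν_C = −2, so ξ = 247.3/2 = 123.6 kmol/h.
Outlet amounts (n = n₀ + ν ξ):
  C: 283.6 − 2(123.6) = 36.3
  A: 0 + 1(123.6) = 123.6
  B: 248.4 (inert)

124 kmol/h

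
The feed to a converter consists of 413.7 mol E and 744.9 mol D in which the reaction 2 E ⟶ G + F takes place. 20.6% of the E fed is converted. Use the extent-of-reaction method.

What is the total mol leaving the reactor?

1160 mol

E reacted = 0.206 × 413.7 = 85.22 mol; ν_E = −2, so ξ = 85.22/2 = 42.61 mol.
Outlet amounts (n = n₀ + ν ξ):
  E: 413.7 − 2(42.61) = 328.5
  G: 0 + 1(42.61) = 42.61
  F: 0 + 1(42.61) = 42.61
  D: 744.9 (inert)
Total out = 328.5 + 42.61 + 42.61 + 744.9 = 1159 mol.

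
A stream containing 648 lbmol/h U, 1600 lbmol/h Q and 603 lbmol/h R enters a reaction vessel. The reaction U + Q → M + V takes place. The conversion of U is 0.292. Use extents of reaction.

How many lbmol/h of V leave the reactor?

U reacted = 0.292 × 648 = 189.2 lbmol/h; ν_U = −1, so ξ = 189.2/1 = 189.2 lbmol/h.
Outlet amounts (n = n₀ + ν ξ):
  U: 648 − 1(189.2) = 458.8
  Q: 1600 − 1(189.2) = 1411
  M: 0 + 1(189.2) = 189.2
  V: 0 + 1(189.2) = 189.2
  R: 603 (inert)

189 lbmol/h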